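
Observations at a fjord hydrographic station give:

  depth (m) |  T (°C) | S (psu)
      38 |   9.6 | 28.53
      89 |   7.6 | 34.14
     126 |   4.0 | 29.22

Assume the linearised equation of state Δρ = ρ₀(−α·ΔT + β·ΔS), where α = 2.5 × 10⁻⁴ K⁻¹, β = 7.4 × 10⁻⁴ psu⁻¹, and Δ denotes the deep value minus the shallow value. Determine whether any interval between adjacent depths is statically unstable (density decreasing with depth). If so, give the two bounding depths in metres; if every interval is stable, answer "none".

89–126 m

Evaluate Δρ/ρ₀ = −αΔT + βΔS across each adjacent pair:
  38–89 m: −αΔT+βΔS = −(2.5 × 10⁻⁴)(-2.0)+(7.4 × 10⁻⁴)(+5.61) = 4.7 × 10⁻³ → stable
  89–126 m: −αΔT+βΔS = −(2.5 × 10⁻⁴)(-3.6)+(7.4 × 10⁻⁴)(-4.92) = -2.7 × 10⁻³ → UNSTABLE
The 89–126 m interval has Δρ < 0: lighter water underlies denser water.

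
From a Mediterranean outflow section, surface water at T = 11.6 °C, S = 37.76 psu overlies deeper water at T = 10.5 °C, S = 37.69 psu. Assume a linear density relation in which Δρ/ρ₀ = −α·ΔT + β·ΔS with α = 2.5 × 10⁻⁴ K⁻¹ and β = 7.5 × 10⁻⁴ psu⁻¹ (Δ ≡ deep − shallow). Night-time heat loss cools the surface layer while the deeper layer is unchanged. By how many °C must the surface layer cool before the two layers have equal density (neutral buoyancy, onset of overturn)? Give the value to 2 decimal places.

0.89 °C

Neutral buoyancy requires Δρ = 0, i.e. −α(T_deep − T_surf′) + β(S_deep − S_surf) = 0.
T_surf′ = T_deep − (β/α)·ΔS = 10.5 − (7.5 × 10⁻⁴/2.5 × 10⁻⁴)·(-0.07) = 10.7100 °C.
Cooling required: 11.6 − (10.7100) = 0.8900 °C.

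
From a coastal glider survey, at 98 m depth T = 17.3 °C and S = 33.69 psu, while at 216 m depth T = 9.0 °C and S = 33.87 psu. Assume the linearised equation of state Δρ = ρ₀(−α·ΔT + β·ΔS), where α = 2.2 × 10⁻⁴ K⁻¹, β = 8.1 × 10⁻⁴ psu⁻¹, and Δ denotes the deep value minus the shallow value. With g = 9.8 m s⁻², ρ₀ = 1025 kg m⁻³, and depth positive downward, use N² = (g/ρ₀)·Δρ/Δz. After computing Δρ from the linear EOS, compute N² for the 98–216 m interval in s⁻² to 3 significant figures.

ΔT = -8.3 K, ΔS = +0.18 psu (deep − shallow).
Δρ/ρ₀ = −αΔT + βΔS = 1.826 × 10⁻³ + 1.458 × 10⁻⁴ = 1.9718 × 10⁻³, so Δρ ≈ 2.021 kg m⁻³.
N² = (g/ρ₀)·Δρ/Δz = g·(Δρ/ρ₀)/Δz = 9.8 × 1.9718 × 10⁻³ / 118 = 1.6376 × 10⁻⁴ s⁻² ≈ 1.64 × 10⁻⁴ s⁻².

1.64 × 10⁻⁴ s⁻²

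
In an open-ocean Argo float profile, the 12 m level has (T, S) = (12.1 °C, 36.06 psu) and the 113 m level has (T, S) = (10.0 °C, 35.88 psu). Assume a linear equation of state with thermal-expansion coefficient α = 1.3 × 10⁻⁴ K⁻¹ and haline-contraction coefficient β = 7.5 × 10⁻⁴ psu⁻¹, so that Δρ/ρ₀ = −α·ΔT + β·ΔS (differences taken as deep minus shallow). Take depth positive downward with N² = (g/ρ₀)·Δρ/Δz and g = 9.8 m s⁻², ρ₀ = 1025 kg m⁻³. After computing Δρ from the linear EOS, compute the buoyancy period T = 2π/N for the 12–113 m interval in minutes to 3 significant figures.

28.6 min

ΔT = -2.1 K, ΔS = -0.18 psu (deep − shallow).
Δρ/ρ₀ = −αΔT + βΔS = 2.73 × 10⁻⁴ − 1.35 × 10⁻⁴ = 1.38 × 10⁻⁴, so Δρ ≈ 0.1414 kg m⁻³.
N² = (g/ρ₀)·Δρ/Δz = g·(Δρ/ρ₀)/Δz = 9.8 × 1.38 × 10⁻⁴ / 101 = 1.3390 × 10⁻⁵ s⁻².
N = √(1.3390 × 10⁻⁵) = 3.6592 × 10⁻³ rad s⁻¹ → T = 2π/N = 1.7171 × 10³ s = 28.618 min ≈ 28.6 min.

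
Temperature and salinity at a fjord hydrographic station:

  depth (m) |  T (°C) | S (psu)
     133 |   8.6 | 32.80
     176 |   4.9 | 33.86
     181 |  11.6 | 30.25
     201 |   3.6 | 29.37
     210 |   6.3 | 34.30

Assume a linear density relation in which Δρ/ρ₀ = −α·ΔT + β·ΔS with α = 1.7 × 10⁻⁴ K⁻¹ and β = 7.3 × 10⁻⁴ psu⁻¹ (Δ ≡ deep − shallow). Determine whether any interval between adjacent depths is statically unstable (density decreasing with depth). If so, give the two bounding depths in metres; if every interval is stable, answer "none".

Evaluate Δρ/ρ₀ = −αΔT + βΔS across each adjacent pair:
  133–176 m: −αΔT+βΔS = −(1.7 × 10⁻⁴)(-3.7)+(7.3 × 10⁻⁴)(+1.06) = 1.4 × 10⁻³ → stable
  176–181 m: −αΔT+βΔS = −(1.7 × 10⁻⁴)(+6.7)+(7.3 × 10⁻⁴)(-3.61) = -3.8 × 10⁻³ → UNSTABLE
  181–201 m: −αΔT+βΔS = −(1.7 × 10⁻⁴)(-8.0)+(7.3 × 10⁻⁴)(-0.88) = 7.2 × 10⁻⁴ → stable
  201–210 m: −αΔT+βΔS = −(1.7 × 10⁻⁴)(+2.7)+(7.3 × 10⁻⁴)(+4.93) = 3.1 × 10⁻³ → stable
The 176–181 m interval has Δρ < 0: lighter water underlies denser water.

176–181 m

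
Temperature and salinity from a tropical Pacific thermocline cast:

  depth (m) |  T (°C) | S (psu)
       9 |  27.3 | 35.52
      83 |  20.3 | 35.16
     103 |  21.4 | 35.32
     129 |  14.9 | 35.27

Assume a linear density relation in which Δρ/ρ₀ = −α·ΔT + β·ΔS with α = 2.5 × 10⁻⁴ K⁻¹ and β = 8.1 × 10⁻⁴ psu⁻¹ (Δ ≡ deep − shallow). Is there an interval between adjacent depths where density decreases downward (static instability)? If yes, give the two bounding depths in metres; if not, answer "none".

83–103 m

Evaluate Δρ/ρ₀ = −αΔT + βΔS across each adjacent pair:
  9–83 m: −αΔT+βΔS = −(2.5 × 10⁻⁴)(-7.0)+(8.1 × 10⁻⁴)(-0.36) = 1.5 × 10⁻³ → stable
  83–103 m: −αΔT+βΔS = −(2.5 × 10⁻⁴)(+1.1)+(8.1 × 10⁻⁴)(+0.16) = -1.5 × 10⁻⁴ → UNSTABLE
  103–129 m: −αΔT+βΔS = −(2.5 × 10⁻⁴)(-6.5)+(8.1 × 10⁻⁴)(-0.05) = 1.6 × 10⁻³ → stable
The 83–103 m interval has Δρ < 0: lighter water underlies denser water.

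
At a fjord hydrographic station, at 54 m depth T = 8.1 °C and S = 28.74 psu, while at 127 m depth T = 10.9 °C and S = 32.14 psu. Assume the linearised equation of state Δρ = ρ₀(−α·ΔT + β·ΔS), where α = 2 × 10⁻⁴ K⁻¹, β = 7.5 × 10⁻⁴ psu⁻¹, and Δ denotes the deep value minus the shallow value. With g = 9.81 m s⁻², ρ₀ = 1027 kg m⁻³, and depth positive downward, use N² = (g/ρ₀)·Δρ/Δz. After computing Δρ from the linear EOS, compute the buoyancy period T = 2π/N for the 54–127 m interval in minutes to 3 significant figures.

ΔT = +2.8 K, ΔS = +3.40 psu (deep − shallow).
Δρ/ρ₀ = −αΔT + βΔS = -5.60 × 10⁻⁴ + 2.55 × 10⁻³ = 1.99 × 10⁻³, so Δρ ≈ 2.044 kg m⁻³.
N² = (g/ρ₀)·Δρ/Δz = g·(Δρ/ρ₀)/Δz = 9.81 × 1.99 × 10⁻³ / 73 = 2.6742 × 10⁻⁴ s⁻².
N = √(2.6742 × 10⁻⁴) = 0.016353 rad s⁻¹ → T = 2π/N = 384.22 s = 6.4037 min ≈ 6.40 min.

6.40 min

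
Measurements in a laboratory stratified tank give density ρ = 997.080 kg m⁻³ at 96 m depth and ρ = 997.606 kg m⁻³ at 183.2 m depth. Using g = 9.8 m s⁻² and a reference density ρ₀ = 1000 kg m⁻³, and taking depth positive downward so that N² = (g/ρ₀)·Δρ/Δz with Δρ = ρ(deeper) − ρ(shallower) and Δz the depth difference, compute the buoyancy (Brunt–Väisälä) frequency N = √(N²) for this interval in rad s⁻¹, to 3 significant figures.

7.69 × 10⁻³ rad s⁻¹

Δρ = 997.606 − 997.080 = 0.526 kg m⁻³ over Δz = 183.2 − 96 = 87.2 m.
N² = (9.8/1000) × (0.526/87.2) = 5.9115 × 10⁻⁵ s⁻².
N = √(5.9115 × 10⁻⁵) = 7.6886 × 10⁻³ rad s⁻¹ ≈ 7.69 × 10⁻³ rad s⁻¹.
N² > 0, so the interval is statically stable.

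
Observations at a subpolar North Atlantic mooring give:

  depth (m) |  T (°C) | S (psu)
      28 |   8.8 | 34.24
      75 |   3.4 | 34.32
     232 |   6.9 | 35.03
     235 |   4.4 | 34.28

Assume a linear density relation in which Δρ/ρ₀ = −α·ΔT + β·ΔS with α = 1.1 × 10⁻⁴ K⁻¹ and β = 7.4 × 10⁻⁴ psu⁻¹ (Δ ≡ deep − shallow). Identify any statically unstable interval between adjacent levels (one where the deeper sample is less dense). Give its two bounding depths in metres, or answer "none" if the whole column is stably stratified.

232–235 m

Evaluate Δρ/ρ₀ = −αΔT + βΔS across each adjacent pair:
  28–75 m: −αΔT+βΔS = −(1.1 × 10⁻⁴)(-5.4)+(7.4 × 10⁻⁴)(+0.08) = 6.5 × 10⁻⁴ → stable
  75–232 m: −αΔT+βΔS = −(1.1 × 10⁻⁴)(+3.5)+(7.4 × 10⁻⁴)(+0.71) = 1.4 × 10⁻⁴ → stable
  232–235 m: −αΔT+βΔS = −(1.1 × 10⁻⁴)(-2.5)+(7.4 × 10⁻⁴)(-0.75) = -2.8 × 10⁻⁴ → UNSTABLE
The 232–235 m interval has Δρ < 0: lighter water underlies denser water.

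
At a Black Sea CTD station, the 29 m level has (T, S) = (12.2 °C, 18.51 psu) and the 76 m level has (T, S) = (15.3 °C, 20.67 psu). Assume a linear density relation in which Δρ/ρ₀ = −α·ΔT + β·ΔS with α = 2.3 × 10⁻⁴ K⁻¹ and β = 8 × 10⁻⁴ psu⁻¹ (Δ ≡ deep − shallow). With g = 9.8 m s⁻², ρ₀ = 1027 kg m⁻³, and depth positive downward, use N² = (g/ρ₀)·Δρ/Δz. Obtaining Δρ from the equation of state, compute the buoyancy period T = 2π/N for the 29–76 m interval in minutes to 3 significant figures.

ΔT = +3.1 K, ΔS = +2.16 psu (deep − shallow).
Δρ/ρ₀ = −αΔT + βΔS = -7.13 × 10⁻⁴ + 1.728 × 10⁻³ = 1.015 × 10⁻³, so Δρ ≈ 1.042 kg m⁻³.
N² = (g/ρ₀)·Δρ/Δz = g·(Δρ/ρ₀)/Δz = 9.8 × 1.015 × 10⁻³ / 47 = 2.1164 × 10⁻⁴ s⁻².
N = √(2.1164 × 10⁻⁴) = 0.014548 rad s⁻¹ → T = 2π/N = 431.89 s = 7.1982 min ≈ 7.20 min.

7.20 min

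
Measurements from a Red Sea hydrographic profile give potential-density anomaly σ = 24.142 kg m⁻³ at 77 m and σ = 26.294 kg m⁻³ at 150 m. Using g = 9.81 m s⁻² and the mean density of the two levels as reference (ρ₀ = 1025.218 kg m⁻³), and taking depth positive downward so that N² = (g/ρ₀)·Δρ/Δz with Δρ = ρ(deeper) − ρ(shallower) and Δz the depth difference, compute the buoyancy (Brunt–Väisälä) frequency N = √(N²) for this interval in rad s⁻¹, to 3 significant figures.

0.0168 rad s⁻¹

Δρ = 1026.294 − 1024.142 = 2.152 kg m⁻³ over Δz = 150 − 77 = 73 m.
N² = (9.81/1025.218) × (2.152/73) = 2.8208 × 10⁻⁴ s⁻².
N = √(2.8208 × 10⁻⁴) = 0.016795 rad s⁻¹ ≈ 0.0168 rad s⁻¹.
A positive N² confirms static stability across the interval.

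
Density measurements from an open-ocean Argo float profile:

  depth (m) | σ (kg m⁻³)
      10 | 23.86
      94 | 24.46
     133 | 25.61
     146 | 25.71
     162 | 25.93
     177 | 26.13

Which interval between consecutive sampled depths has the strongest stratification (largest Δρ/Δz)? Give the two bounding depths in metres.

94–133 m

Compute the density gradient over each adjacent pair:
  10–94 m: Δρ/Δz = 0.60/84 = 7.1 × 10⁻³ kg m⁻⁴
  94–133 m: Δρ/Δz = 1.15/39 = 0.029 kg m⁻⁴
  133–146 m: Δρ/Δz = 0.10/13 = 7.7 × 10⁻³ kg m⁻⁴
  146–162 m: Δρ/Δz = 0.22/16 = 0.014 kg m⁻⁴
  162–177 m: Δρ/Δz = 0.20/15 = 0.013 kg m⁻⁴
The largest gradient is in the 94–133 m interval — the pycnocline.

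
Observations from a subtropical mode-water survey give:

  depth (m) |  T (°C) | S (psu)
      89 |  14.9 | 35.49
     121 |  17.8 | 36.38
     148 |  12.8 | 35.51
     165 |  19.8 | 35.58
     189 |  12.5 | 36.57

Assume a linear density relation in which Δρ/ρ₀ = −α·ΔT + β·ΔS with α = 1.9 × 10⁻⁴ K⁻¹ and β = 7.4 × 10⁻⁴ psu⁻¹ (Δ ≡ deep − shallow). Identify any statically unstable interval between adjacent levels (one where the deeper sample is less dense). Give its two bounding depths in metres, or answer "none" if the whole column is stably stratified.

Evaluate Δρ/ρ₀ = −αΔT + βΔS across each adjacent pair:
  89–121 m: −αΔT+βΔS = −(1.9 × 10⁻⁴)(+2.9)+(7.4 × 10⁻⁴)(+0.89) = 1.1 × 10⁻⁴ → stable
  121–148 m: −αΔT+βΔS = −(1.9 × 10⁻⁴)(-5.0)+(7.4 × 10⁻⁴)(-0.87) = 3.1 × 10⁻⁴ → stable
  148–165 m: −αΔT+βΔS = −(1.9 × 10⁻⁴)(+7.0)+(7.4 × 10⁻⁴)(+0.07) = -1.3 × 10⁻³ → UNSTABLE
  165–189 m: −αΔT+βΔS = −(1.9 × 10⁻⁴)(-7.3)+(7.4 × 10⁻⁴)(+0.99) = 2.1 × 10⁻³ → stable
The 148–165 m interval has Δρ < 0: lighter water underlies denser water.

148–165 m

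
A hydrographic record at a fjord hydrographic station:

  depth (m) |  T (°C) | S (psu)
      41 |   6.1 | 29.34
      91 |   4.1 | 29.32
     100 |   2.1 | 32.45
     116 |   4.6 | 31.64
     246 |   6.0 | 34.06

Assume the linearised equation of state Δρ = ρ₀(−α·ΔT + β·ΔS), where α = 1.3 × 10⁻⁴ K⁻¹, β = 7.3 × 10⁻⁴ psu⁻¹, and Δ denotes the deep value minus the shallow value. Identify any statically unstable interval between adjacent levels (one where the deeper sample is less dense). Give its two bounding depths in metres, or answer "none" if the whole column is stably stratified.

100–116 m

Evaluate Δρ/ρ₀ = −αΔT + βΔS across each adjacent pair:
  41–91 m: −αΔT+βΔS = −(1.3 × 10⁻⁴)(-2.0)+(7.3 × 10⁻⁴)(-0.02) = 2.5 × 10⁻⁴ → stable
  91–100 m: −αΔT+βΔS = −(1.3 × 10⁻⁴)(-2.0)+(7.3 × 10⁻⁴)(+3.13) = 2.5 × 10⁻³ → stable
  100–116 m: −αΔT+βΔS = −(1.3 × 10⁻⁴)(+2.5)+(7.3 × 10⁻⁴)(-0.81) = -9.2 × 10⁻⁴ → UNSTABLE
  116–246 m: −αΔT+βΔS = −(1.3 × 10⁻⁴)(+1.4)+(7.3 × 10⁻⁴)(+2.42) = 1.6 × 10⁻³ → stable
The 100–116 m interval has Δρ < 0: lighter water underlies denser water.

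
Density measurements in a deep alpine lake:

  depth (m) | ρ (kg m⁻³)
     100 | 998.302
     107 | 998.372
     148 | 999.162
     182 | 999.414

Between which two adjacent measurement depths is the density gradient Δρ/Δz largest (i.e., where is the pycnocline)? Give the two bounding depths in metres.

Compute the density gradient over each adjacent pair:
  100–107 m: Δρ/Δz = 0.070/7 = 0.010 kg m⁻⁴
  107–148 m: Δρ/Δz = 0.790/41 = 0.019 kg m⁻⁴
  148–182 m: Δρ/Δz = 0.252/34 = 7.4 × 10⁻³ kg m⁻⁴
The largest gradient is in the 107–148 m interval — the pycnocline.

107–148 m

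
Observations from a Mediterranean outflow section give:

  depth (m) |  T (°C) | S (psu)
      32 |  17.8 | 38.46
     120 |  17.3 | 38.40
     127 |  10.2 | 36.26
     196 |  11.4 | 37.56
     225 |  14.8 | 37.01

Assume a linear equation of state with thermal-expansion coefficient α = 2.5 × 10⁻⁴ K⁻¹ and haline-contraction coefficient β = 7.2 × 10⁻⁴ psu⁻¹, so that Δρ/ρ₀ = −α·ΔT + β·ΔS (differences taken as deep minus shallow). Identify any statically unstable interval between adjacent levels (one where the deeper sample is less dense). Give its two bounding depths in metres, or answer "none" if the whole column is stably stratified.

196–225 m

Evaluate Δρ/ρ₀ = −αΔT + βΔS across each adjacent pair:
  32–120 m: −αΔT+βΔS = −(2.5 × 10⁻⁴)(-0.5)+(7.2 × 10⁻⁴)(-0.06) = 8.2 × 10⁻⁵ → stable
  120–127 m: −αΔT+βΔS = −(2.5 × 10⁻⁴)(-7.1)+(7.2 × 10⁻⁴)(-2.14) = 2.3 × 10⁻⁴ → stable
  127–196 m: −αΔT+βΔS = −(2.5 × 10⁻⁴)(+1.2)+(7.2 × 10⁻⁴)(+1.30) = 6.4 × 10⁻⁴ → stable
  196–225 m: −αΔT+βΔS = −(2.5 × 10⁻⁴)(+3.4)+(7.2 × 10⁻⁴)(-0.55) = -1.2 × 10⁻³ → UNSTABLE
The 196–225 m interval has Δρ < 0: lighter water underlies denser water.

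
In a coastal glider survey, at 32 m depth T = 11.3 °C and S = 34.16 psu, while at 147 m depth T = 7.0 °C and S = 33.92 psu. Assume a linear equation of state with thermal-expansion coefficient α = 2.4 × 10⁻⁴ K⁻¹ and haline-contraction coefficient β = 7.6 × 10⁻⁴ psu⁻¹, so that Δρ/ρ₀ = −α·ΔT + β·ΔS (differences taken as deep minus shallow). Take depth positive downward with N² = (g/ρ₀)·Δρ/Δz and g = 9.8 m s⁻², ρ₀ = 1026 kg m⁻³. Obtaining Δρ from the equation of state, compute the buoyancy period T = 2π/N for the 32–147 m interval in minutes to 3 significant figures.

ΔT = -4.3 K, ΔS = -0.24 psu (deep − shallow).
Δρ/ρ₀ = −αΔT + βΔS = 1.032 × 10⁻³ − 1.824 × 10⁻⁴ = 8.496 × 10⁻⁴, so Δρ ≈ 0.8717 kg m⁻³.
N² = (g/ρ₀)·Δρ/Δz = g·(Δρ/ρ₀)/Δz = 9.8 × 8.496 × 10⁻⁴ / 115 = 7.2401 × 10⁻⁵ s⁻².
N = √(7.2401 × 10⁻⁵) = 8.5089 × 10⁻³ rad s⁻¹ → T = 2π/N = 738.43 s = 12.307 min ≈ 12.3 min.

12.3 min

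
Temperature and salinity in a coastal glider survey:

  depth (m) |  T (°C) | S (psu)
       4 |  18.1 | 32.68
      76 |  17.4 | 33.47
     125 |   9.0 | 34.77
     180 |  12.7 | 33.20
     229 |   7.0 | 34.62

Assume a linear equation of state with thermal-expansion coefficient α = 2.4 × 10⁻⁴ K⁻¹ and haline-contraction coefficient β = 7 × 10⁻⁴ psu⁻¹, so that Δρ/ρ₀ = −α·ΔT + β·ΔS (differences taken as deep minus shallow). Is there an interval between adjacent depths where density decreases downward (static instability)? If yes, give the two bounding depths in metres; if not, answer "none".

Evaluate Δρ/ρ₀ = −αΔT + βΔS across each adjacent pair:
  4–76 m: −αΔT+βΔS = −(2.4 × 10⁻⁴)(-0.7)+(7 × 10⁻⁴)(+0.79) = 7.2 × 10⁻⁴ → stable
  76–125 m: −αΔT+βΔS = −(2.4 × 10⁻⁴)(-8.4)+(7 × 10⁻⁴)(+1.30) = 2.9 × 10⁻³ → stable
  125–180 m: −αΔT+βΔS = −(2.4 × 10⁻⁴)(+3.7)+(7 × 10⁻⁴)(-1.57) = -2.0 × 10⁻³ → UNSTABLE
  180–229 m: −αΔT+βΔS = −(2.4 × 10⁻⁴)(-5.7)+(7 × 10⁻⁴)(+1.42) = 2.4 × 10⁻³ → stable
The 125–180 m interval has Δρ < 0: lighter water underlies denser water.

125–180 m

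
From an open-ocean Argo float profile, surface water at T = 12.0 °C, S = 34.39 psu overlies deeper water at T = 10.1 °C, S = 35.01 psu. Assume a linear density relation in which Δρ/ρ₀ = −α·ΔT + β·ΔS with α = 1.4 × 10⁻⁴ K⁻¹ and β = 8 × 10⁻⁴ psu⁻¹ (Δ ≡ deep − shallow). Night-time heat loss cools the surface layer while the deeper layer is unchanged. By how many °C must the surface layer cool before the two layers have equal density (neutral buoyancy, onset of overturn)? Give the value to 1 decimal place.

Neutral buoyancy requires Δρ = 0, i.e. −α(T_deep − T_surf′) + β(S_deep − S_surf) = 0.
T_surf′ = T_deep − (β/α)·ΔS = 10.1 − (8 × 10⁻⁴/1.4 × 10⁻⁴)·(+0.62) = 6.557 °C.
Cooling required: 12.0 − (6.557) = 5.443 °C.

5.4 °C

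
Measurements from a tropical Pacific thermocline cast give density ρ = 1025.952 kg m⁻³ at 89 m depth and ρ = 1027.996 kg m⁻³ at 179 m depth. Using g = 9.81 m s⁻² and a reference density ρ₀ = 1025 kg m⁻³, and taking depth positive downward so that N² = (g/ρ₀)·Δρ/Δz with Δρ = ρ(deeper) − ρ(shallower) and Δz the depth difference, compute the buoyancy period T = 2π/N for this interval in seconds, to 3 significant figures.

Δρ = 1027.996 − 1025.952 = 2.044 kg m⁻³ over Δz = 179 − 89 = 90 m.
N² = (9.81/1025) × (2.044/90) = 2.1736 × 10⁻⁴ s⁻².
N = √(2.1736 × 10⁻⁴) = 0.014743 rad s⁻¹, so T = 2π/N = 426.18 s ≈ 426 s.
N² > 0, so the interval is statically stable.

426 s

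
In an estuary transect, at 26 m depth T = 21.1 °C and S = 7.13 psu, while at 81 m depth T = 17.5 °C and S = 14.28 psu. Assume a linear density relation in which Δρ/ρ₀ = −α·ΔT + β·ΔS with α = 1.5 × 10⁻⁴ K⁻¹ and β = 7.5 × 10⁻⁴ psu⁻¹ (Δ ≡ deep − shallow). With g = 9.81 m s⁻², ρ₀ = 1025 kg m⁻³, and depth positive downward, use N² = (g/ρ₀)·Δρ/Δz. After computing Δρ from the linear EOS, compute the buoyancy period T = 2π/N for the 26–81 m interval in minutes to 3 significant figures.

3.23 min

ΔT = -3.6 K, ΔS = +7.15 psu (deep − shallow).
Δρ/ρ₀ = −αΔT + βΔS = 5.40 × 10⁻⁴ + 5.3625 × 10⁻³ = 5.9025 × 10⁻³, so Δρ ≈ 6.050 kg m⁻³.
N² = (g/ρ₀)·Δρ/Δz = g·(Δρ/ρ₀)/Δz = 9.81 × 5.9025 × 10⁻³ / 55 = 1.0528 × 10⁻³ s⁻².
N = √(1.0528 × 10⁻³) = 0.032447 rad s⁻¹ → T = 2π/N = 193.64 s = 3.2273 min ≈ 3.23 min.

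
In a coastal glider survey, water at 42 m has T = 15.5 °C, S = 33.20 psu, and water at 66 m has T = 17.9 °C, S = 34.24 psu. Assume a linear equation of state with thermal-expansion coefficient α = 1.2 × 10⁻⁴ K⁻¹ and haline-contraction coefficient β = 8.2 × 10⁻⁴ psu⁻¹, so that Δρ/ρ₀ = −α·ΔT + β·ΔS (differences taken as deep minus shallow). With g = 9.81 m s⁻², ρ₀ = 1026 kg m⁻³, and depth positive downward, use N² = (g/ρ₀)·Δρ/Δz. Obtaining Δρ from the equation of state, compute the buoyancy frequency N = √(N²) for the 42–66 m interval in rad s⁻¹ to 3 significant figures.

ΔT = +2.4 K, ΔS = +1.04 psu (deep − shallow).
Δρ/ρ₀ = −αΔT + βΔS = -2.88 × 10⁻⁴ + 8.528 × 10⁻⁴ = 5.648 × 10⁻⁴, so Δρ ≈ 0.5795 kg m⁻³.
N² = (g/ρ₀)·Δρ/Δz = g·(Δρ/ρ₀)/Δz = 9.81 × 5.648 × 10⁻⁴ / 24 = 2.3086 × 10⁻⁴ s⁻².
N = √(2.3086 × 10⁻⁴) = 0.015194 rad s⁻¹ ≈ 0.0152 rad s⁻¹.

0.0152 rad s⁻¹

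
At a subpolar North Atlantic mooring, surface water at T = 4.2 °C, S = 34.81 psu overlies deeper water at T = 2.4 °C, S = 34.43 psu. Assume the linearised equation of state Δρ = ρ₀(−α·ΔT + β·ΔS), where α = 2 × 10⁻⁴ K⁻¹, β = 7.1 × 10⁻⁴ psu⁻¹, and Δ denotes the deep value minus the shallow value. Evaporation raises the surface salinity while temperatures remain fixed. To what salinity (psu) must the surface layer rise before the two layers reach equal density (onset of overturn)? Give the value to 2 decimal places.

34.94 psu

Neutral buoyancy requires −α(T_deep − T_surf) + β(S_deep − S_surf′) = 0.
S_surf′ = S_deep − (α/β)·ΔT = 34.43 − (2 × 10⁻⁴/7.1 × 10⁻⁴)·(-1.8) = 34.9370 psu.
Increase required: 34.9370 − 34.81 = 0.1270 psu.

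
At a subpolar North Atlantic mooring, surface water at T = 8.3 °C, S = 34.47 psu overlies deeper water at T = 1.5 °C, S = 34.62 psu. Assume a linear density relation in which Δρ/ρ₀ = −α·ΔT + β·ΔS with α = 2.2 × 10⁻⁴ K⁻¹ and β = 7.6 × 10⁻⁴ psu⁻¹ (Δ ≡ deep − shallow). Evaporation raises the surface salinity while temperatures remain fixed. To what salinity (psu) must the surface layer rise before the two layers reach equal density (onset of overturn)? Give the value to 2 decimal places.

Neutral buoyancy requires −α(T_deep − T_surf) + β(S_deep − S_surf′) = 0.
S_surf′ = S_deep − (α/β)·ΔT = 34.62 − (2.2 × 10⁻⁴/7.6 × 10⁻⁴)·(-6.8) = 36.5884 psu.
Increase required: 36.5884 − 34.47 = 2.1184 psu.

36.59 psu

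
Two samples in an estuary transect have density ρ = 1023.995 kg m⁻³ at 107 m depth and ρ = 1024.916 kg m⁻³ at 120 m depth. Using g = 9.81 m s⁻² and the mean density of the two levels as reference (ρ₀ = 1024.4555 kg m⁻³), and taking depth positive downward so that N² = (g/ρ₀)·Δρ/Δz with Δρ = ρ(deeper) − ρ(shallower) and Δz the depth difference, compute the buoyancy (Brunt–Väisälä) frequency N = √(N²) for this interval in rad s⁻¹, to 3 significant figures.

Δρ = 1024.916 − 1023.995 = 0.921 kg m⁻³ over Δz = 120 − 107 = 13 m.
N² = (9.81/1024.4555) × (0.921/13) = 6.7841 × 10⁻⁴ s⁻².
N = √(6.7841 × 10⁻⁴) = 0.026046 rad s⁻¹ ≈ 0.0260 rad s⁻¹.

0.0260 rad s⁻¹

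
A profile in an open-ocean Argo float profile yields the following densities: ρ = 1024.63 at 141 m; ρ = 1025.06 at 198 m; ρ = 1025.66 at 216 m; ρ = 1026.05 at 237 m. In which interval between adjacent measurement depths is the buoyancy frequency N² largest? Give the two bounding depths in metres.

198–216 m

Compute the density gradient over each adjacent pair:
  141–198 m: Δρ/Δz = 0.43/57 = 7.5 × 10⁻³ kg m⁻⁴
  198–216 m: Δρ/Δz = 0.60/18 = 0.033 kg m⁻⁴
  216–237 m: Δρ/Δz = 0.39/21 = 0.019 kg m⁻⁴
The largest gradient is in the 198–216 m interval — the pycnocline.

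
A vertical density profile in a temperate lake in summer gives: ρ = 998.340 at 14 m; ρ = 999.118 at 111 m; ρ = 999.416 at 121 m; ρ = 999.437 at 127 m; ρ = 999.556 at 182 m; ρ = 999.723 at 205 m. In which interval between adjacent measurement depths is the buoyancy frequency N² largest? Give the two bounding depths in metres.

111–121 m

Compute the density gradient over each adjacent pair:
  14–111 m: Δρ/Δz = 0.778/97 = 8.0 × 10⁻³ kg m⁻⁴
  111–121 m: Δρ/Δz = 0.298/10 = 0.030 kg m⁻⁴
  121–127 m: Δρ/Δz = 0.021/6 = 3.5 × 10⁻³ kg m⁻⁴
  127–182 m: Δρ/Δz = 0.119/55 = 2.2 × 10⁻³ kg m⁻⁴
  182–205 m: Δρ/Δz = 0.167/23 = 7.3 × 10⁻³ kg m⁻⁴
The largest gradient is in the 111–121 m interval — the pycnocline.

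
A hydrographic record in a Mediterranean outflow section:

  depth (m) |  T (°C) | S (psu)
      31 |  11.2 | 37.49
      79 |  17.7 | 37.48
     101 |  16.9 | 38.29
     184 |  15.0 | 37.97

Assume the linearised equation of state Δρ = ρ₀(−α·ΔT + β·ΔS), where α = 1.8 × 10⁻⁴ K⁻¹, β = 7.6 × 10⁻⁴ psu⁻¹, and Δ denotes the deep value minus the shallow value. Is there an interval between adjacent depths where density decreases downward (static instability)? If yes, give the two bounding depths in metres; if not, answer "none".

31–79 m

Evaluate Δρ/ρ₀ = −αΔT + βΔS across each adjacent pair:
  31–79 m: −αΔT+βΔS = −(1.8 × 10⁻⁴)(+6.5)+(7.6 × 10⁻⁴)(-0.01) = -1.2 × 10⁻³ → UNSTABLE
  79–101 m: −αΔT+βΔS = −(1.8 × 10⁻⁴)(-0.8)+(7.6 × 10⁻⁴)(+0.81) = 7.6 × 10⁻⁴ → stable
  101–184 m: −αΔT+βΔS = −(1.8 × 10⁻⁴)(-1.9)+(7.6 × 10⁻⁴)(-0.32) = 9.9 × 10⁻⁵ → stable
The 31–79 m interval has Δρ < 0: lighter water underlies denser water.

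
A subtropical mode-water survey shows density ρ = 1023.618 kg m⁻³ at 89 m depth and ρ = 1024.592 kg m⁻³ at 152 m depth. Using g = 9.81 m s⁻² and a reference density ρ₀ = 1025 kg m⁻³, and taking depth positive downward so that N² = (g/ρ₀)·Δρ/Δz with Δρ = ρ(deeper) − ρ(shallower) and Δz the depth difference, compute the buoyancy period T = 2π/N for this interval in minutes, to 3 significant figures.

Δρ = 1024.592 − 1023.618 = 0.974 kg m⁻³ over Δz = 152 − 89 = 63 m.
N² = (9.81/1025) × (0.974/63) = 1.4797 × 10⁻⁴ s⁻².
N = √(1.4797 × 10⁻⁴) = 0.012164 rad s⁻¹, so T = 2π/N = 516.54 s = 8.6090 min ≈ 8.61 min.

8.61 min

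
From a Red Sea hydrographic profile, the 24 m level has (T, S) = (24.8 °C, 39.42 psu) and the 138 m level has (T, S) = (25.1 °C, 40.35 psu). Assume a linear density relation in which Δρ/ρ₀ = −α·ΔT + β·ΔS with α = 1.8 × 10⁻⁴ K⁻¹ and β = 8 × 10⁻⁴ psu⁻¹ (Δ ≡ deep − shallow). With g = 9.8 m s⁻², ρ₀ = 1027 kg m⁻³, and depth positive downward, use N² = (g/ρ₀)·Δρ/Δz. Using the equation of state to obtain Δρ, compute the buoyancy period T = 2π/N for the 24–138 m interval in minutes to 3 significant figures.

13.6 min

ΔT = +0.3 K, ΔS = +0.93 psu (deep − shallow).
Δρ/ρ₀ = −αΔT + βΔS = -5.40 × 10⁻⁵ + 7.44 × 10⁻⁴ = 6.90 × 10⁻⁴, so Δρ ≈ 0.7086 kg m⁻³.
N² = (g/ρ₀)·Δρ/Δz = g·(Δρ/ρ₀)/Δz = 9.8 × 6.90 × 10⁻⁴ / 114 = 5.9316 × 10⁻⁵ s⁻².
N = √(5.9316 × 10⁻⁵) = 7.7017 × 10⁻³ rad s⁻¹ → T = 2π/N = 815.82 s = 13.597 min ≈ 13.6 min.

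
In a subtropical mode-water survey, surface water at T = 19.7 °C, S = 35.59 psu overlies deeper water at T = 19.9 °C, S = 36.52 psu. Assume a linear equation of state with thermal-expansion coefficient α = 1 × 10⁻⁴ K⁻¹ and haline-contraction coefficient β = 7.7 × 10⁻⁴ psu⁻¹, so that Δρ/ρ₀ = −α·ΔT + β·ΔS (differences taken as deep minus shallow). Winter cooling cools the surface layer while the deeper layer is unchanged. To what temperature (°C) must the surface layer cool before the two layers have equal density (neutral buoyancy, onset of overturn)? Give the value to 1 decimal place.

12.7 °C

Neutral buoyancy requires Δρ = 0, i.e. −α(T_deep − T_surf′) + β(S_deep − S_surf) = 0.
T_surf′ = T_deep − (β/α)·ΔS = 19.9 − (7.7 × 10⁻⁴/1 × 10⁻⁴)·(+0.93) = 12.739 °C.
Cooling required: 19.7 − (12.739) = 6.961 °C.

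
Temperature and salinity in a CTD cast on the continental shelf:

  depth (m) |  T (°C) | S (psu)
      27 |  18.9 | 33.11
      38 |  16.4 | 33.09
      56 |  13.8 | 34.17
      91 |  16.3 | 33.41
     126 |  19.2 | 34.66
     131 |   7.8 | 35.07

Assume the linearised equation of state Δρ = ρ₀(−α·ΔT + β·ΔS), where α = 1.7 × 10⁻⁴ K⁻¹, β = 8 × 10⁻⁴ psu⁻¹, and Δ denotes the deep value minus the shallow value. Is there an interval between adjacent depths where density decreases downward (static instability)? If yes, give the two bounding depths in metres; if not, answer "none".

56–91 m

Evaluate Δρ/ρ₀ = −αΔT + βΔS across each adjacent pair:
  27–38 m: −αΔT+βΔS = −(1.7 × 10⁻⁴)(-2.5)+(8 × 10⁻⁴)(-0.02) = 4.1 × 10⁻⁴ → stable
  38–56 m: −αΔT+βΔS = −(1.7 × 10⁻⁴)(-2.6)+(8 × 10⁻⁴)(+1.08) = 1.3 × 10⁻³ → stable
  56–91 m: −αΔT+βΔS = −(1.7 × 10⁻⁴)(+2.5)+(8 × 10⁻⁴)(-0.76) = -1.0 × 10⁻³ → UNSTABLE
  91–126 m: −αΔT+βΔS = −(1.7 × 10⁻⁴)(+2.9)+(8 × 10⁻⁴)(+1.25) = 5.1 × 10⁻⁴ → stable
  126–131 m: −αΔT+βΔS = −(1.7 × 10⁻⁴)(-11.4)+(8 × 10⁻⁴)(+0.41) = 2.3 × 10⁻³ → stable
The 56–91 m interval has Δρ < 0: lighter water underlies denser water.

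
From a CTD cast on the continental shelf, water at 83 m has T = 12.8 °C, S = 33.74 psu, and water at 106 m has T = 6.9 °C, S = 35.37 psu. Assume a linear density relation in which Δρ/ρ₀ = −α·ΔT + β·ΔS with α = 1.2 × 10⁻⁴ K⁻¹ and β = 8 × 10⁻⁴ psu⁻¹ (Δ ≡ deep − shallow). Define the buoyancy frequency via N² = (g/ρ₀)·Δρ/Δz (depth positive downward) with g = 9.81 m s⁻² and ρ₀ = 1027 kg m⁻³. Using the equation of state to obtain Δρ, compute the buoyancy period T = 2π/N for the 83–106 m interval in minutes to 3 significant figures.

ΔT = -5.9 K, ΔS = +1.63 psu (deep − shallow).
Δρ/ρ₀ = −αΔT + βΔS = 7.08 × 10⁻⁴ + 1.304 × 10⁻³ = 2.012 × 10⁻³, so Δρ ≈ 2.066 kg m⁻³.
N² = (g/ρ₀)·Δρ/Δz = g·(Δρ/ρ₀)/Δz = 9.81 × 2.012 × 10⁻³ / 23 = 8.5816 × 10⁻⁴ s⁻².
N = √(8.5816 × 10⁻⁴) = 0.029294 rad s⁻¹ → T = 2π/N = 214.49 s = 3.5748 min ≈ 3.57 min.

3.57 min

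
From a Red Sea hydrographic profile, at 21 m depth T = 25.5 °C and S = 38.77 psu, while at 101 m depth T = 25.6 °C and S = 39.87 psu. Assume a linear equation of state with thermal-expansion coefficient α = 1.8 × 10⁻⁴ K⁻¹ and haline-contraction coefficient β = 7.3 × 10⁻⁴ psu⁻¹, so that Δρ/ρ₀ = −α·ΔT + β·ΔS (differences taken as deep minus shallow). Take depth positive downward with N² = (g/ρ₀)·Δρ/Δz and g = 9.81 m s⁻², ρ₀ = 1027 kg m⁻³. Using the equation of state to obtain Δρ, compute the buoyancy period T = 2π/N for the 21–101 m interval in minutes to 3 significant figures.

ΔT = +0.1 K, ΔS = +1.10 psu (deep − shallow).
Δρ/ρ₀ = −αΔT + βΔS = -1.80 × 10⁻⁵ + 8.03 × 10⁻⁴ = 7.85 × 10⁻⁴, so Δρ ≈ 0.8062 kg m⁻³.
N² = (g/ρ₀)·Δρ/Δz = g·(Δρ/ρ₀)/Δz = 9.81 × 7.85 × 10⁻⁴ / 80 = 9.6261 × 10⁻⁵ s⁻².
N = √(9.6261 × 10⁻⁵) = 9.8113 × 10⁻³ rad s⁻¹ → T = 2π/N = 640.40 s = 10.673 min ≈ 10.7 min.

10.7 min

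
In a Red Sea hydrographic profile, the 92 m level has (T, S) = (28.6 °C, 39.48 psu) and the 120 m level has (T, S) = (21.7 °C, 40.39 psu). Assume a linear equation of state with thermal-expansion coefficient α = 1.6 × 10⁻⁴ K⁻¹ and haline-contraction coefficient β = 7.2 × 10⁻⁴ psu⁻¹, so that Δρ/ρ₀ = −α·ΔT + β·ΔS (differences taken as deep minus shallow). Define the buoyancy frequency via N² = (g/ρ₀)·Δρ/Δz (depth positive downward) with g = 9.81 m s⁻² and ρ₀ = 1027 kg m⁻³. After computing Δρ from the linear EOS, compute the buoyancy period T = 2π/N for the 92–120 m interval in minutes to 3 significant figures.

4.22 min

ΔT = -6.9 K, ΔS = +0.91 psu (deep − shallow).
Δρ/ρ₀ = −αΔT + βΔS = 1.104 × 10⁻³ + 6.552 × 10⁻⁴ = 1.7592 × 10⁻³, so Δρ ≈ 1.807 kg m⁻³.
N² = (g/ρ₀)·Δρ/Δz = g·(Δρ/ρ₀)/Δz = 9.81 × 1.7592 × 10⁻³ / 28 = 6.1635 × 10⁻⁴ s⁻².
N = √(6.1635 × 10⁻⁴) = 0.024826 rad s⁻¹ → T = 2π/N = 253.09 s = 4.2182 min ≈ 4.22 min.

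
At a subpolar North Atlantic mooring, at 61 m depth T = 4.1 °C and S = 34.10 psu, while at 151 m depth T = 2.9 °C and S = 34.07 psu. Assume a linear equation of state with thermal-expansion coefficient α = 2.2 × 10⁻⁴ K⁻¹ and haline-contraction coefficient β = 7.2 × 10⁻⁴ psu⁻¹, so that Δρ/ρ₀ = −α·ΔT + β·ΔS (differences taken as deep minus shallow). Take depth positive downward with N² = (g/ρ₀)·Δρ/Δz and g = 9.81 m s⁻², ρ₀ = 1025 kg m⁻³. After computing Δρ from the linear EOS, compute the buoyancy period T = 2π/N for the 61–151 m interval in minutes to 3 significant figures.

20.4 min

ΔT = -1.2 K, ΔS = -0.03 psu (deep − shallow).
Δρ/ρ₀ = −αΔT + βΔS = 2.64 × 10⁻⁴ − 2.16 × 10⁻⁵ = 2.424 × 10⁻⁴, so Δρ ≈ 0.2485 kg m⁻³.
N² = (g/ρ₀)·Δρ/Δz = g·(Δρ/ρ₀)/Δz = 9.81 × 2.424 × 10⁻⁴ / 90 = 2.6422 × 10⁻⁵ s⁻².
N = √(2.6422 × 10⁻⁵) = 5.1402 × 10⁻³ rad s⁻¹ → T = 2π/N = 1.2224 × 10³ s = 20.373 min ≈ 20.4 min.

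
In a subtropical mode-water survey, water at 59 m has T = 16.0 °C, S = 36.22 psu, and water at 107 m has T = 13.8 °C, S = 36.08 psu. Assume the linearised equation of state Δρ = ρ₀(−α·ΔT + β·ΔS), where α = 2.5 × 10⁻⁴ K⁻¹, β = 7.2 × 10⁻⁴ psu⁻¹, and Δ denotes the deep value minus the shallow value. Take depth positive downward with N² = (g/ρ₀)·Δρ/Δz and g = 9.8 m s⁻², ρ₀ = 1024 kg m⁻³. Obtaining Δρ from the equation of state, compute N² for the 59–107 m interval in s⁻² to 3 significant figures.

ΔT = -2.2 K, ΔS = -0.14 psu (deep − shallow).
Δρ/ρ₀ = −αΔT + βΔS = 5.50 × 10⁻⁴ − 1.008 × 10⁻⁴ = 4.492 × 10⁻⁴, so Δρ ≈ 0.4600 kg m⁻³.
N² = (g/ρ₀)·Δρ/Δz = g·(Δρ/ρ₀)/Δz = 9.8 × 4.492 × 10⁻⁴ / 48 = 9.1712 × 10⁻⁵ s⁻² ≈ 9.17 × 10⁻⁵ s⁻².

9.17 × 10⁻⁵ s⁻²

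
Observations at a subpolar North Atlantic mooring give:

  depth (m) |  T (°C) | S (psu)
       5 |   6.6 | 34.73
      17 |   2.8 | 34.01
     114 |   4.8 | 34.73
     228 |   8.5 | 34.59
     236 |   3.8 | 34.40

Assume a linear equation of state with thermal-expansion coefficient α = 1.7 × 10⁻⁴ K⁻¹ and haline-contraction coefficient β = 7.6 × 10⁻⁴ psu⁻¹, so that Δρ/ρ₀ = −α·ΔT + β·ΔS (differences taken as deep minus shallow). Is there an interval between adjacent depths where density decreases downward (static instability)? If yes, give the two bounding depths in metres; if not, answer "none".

Evaluate Δρ/ρ₀ = −αΔT + βΔS across each adjacent pair:
  5–17 m: −αΔT+βΔS = −(1.7 × 10⁻⁴)(-3.8)+(7.6 × 10⁻⁴)(-0.72) = 9.9 × 10⁻⁵ → stable
  17–114 m: −αΔT+βΔS = −(1.7 × 10⁻⁴)(+2.0)+(7.6 × 10⁻⁴)(+0.72) = 2.1 × 10⁻⁴ → stable
  114–228 m: −αΔT+βΔS = −(1.7 × 10⁻⁴)(+3.7)+(7.6 × 10⁻⁴)(-0.14) = -7.4 × 10⁻⁴ → UNSTABLE
  228–236 m: −αΔT+βΔS = −(1.7 × 10⁻⁴)(-4.7)+(7.6 × 10⁻⁴)(-0.19) = 6.5 × 10⁻⁴ → stable
The 114–228 m interval has Δρ < 0: lighter water underlies denser water.

114–228 m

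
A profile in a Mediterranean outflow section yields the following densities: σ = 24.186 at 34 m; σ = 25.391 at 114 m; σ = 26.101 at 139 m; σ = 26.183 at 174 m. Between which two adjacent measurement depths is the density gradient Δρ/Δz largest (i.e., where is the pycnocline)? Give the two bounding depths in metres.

114–139 m

Compute the density gradient over each adjacent pair:
  34–114 m: Δρ/Δz = 1.205/80 = 0.015 kg m⁻⁴
  114–139 m: Δρ/Δz = 0.710/25 = 0.028 kg m⁻⁴
  139–174 m: Δρ/Δz = 0.082/35 = 2.3 × 10⁻³ kg m⁻⁴
The largest gradient is in the 114–139 m interval — the pycnocline.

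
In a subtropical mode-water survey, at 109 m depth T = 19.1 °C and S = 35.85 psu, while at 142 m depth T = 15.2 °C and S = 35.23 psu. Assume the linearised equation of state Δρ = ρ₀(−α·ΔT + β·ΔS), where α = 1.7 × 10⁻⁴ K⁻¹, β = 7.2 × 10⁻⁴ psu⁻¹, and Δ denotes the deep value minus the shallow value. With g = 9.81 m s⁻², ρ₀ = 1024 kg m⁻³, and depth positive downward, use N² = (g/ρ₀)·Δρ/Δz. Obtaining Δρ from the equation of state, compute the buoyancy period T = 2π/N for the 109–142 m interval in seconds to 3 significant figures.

783 s

ΔT = -3.9 K, ΔS = -0.62 psu (deep − shallow).
Δρ/ρ₀ = −αΔT + βΔS = 6.63 × 10⁻⁴ − 4.464 × 10⁻⁴ = 2.166 × 10⁻⁴, so Δρ ≈ 0.2218 kg m⁻³.
N² = (g/ρ₀)·Δρ/Δz = g·(Δρ/ρ₀)/Δz = 9.81 × 2.166 × 10⁻⁴ / 33 = 6.4389 × 10⁻⁵ s⁻².
N = √(6.4389 × 10⁻⁵) = 8.0243 × 10⁻³ rad s⁻¹ → T = 2π/N = 783.02 s ≈ 783 s.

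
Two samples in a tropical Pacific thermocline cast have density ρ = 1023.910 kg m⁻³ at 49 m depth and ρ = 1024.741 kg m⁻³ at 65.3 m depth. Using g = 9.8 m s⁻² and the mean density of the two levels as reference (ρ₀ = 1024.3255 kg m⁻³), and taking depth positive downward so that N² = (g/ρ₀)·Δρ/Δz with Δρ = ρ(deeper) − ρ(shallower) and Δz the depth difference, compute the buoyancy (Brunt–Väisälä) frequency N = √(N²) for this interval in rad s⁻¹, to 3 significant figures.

0.0221 rad s⁻¹

Δρ = 1024.741 − 1023.910 = 0.831 kg m⁻³ over Δz = 65.3 − 49 = 16.3 m.
N² = (9.8/1024.3255) × (0.831/16.3) = 4.8775 × 10⁻⁴ s⁻².
N = √(4.8775 × 10⁻⁴) = 0.022085 rad s⁻¹ ≈ 0.0221 rad s⁻¹.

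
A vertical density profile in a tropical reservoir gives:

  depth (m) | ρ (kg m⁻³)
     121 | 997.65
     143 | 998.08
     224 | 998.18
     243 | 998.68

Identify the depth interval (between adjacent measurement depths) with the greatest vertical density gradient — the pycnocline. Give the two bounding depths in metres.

224–243 m

Compute the density gradient over each adjacent pair:
  121–143 m: Δρ/Δz = 0.43/22 = 0.020 kg m⁻⁴
  143–224 m: Δρ/Δz = 0.10/81 = 1.2 × 10⁻³ kg m⁻⁴
  224–243 m: Δρ/Δz = 0.50/19 = 0.026 kg m⁻⁴
The largest gradient is in the 224–243 m interval — the pycnocline.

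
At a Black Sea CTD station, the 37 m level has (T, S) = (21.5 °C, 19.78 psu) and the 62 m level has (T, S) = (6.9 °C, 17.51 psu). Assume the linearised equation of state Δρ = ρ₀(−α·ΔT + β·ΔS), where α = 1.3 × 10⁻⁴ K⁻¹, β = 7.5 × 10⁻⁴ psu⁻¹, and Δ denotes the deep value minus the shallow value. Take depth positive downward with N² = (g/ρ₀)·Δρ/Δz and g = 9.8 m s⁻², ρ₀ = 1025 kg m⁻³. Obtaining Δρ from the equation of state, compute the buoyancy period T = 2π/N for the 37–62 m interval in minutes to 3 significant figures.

12.0 min

ΔT = -14.6 K, ΔS = -2.27 psu (deep − shallow).
Δρ/ρ₀ = −αΔT + βΔS = 1.898 × 10⁻³ − 1.7025 × 10⁻³ = 1.955 × 10⁻⁴, so Δρ ≈ 0.2004 kg m⁻³.
N² = (g/ρ₀)·Δρ/Δz = g·(Δρ/ρ₀)/Δz = 9.8 × 1.955 × 10⁻⁴ / 25 = 7.6636 × 10⁻⁵ s⁻².
N = √(7.6636 × 10⁻⁵) = 8.7542 × 10⁻³ rad s⁻¹ → T = 2π/N = 717.73 s = 11.962 min ≈ 12.0 min.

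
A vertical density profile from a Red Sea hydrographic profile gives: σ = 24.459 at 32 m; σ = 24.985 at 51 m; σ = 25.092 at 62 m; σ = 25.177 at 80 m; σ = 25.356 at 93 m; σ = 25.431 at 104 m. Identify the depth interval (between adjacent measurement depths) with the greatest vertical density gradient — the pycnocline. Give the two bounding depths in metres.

Compute the density gradient over each adjacent pair:
  32–51 m: Δρ/Δz = 0.526/19 = 0.028 kg m⁻⁴
  51–62 m: Δρ/Δz = 0.107/11 = 9.7 × 10⁻³ kg m⁻⁴
  62–80 m: Δρ/Δz = 0.085/18 = 4.7 × 10⁻³ kg m⁻⁴
  80–93 m: Δρ/Δz = 0.179/13 = 0.014 kg m⁻⁴
  93–104 m: Δρ/Δz = 0.075/11 = 6.8 × 10⁻³ kg m⁻⁴
The largest gradient is in the 32–51 m interval — the pycnocline.

32–51 m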